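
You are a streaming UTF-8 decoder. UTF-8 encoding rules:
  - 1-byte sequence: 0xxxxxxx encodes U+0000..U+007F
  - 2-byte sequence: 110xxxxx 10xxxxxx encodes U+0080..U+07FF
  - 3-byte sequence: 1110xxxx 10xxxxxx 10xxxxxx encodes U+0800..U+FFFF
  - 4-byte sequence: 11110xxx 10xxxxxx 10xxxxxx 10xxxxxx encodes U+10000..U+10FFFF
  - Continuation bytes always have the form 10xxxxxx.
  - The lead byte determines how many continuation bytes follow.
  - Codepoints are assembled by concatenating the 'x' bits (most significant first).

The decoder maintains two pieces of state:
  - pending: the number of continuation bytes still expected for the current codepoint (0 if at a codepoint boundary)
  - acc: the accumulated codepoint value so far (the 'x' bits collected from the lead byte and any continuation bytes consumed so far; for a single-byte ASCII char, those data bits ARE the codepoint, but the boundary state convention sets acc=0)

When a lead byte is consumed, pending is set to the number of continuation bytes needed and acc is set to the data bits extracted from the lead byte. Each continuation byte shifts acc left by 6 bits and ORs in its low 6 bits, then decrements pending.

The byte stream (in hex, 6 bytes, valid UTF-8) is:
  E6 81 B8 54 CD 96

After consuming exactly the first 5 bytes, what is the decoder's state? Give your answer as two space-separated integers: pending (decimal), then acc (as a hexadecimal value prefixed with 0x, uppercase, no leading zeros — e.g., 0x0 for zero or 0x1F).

Byte[0]=E6: 3-byte lead. pending=2, acc=0x6
Byte[1]=81: continuation. acc=(acc<<6)|0x01=0x181, pending=1
Byte[2]=B8: continuation. acc=(acc<<6)|0x38=0x6078, pending=0
Byte[3]=54: 1-byte. pending=0, acc=0x0
Byte[4]=CD: 2-byte lead. pending=1, acc=0xD

Answer: 1 0xD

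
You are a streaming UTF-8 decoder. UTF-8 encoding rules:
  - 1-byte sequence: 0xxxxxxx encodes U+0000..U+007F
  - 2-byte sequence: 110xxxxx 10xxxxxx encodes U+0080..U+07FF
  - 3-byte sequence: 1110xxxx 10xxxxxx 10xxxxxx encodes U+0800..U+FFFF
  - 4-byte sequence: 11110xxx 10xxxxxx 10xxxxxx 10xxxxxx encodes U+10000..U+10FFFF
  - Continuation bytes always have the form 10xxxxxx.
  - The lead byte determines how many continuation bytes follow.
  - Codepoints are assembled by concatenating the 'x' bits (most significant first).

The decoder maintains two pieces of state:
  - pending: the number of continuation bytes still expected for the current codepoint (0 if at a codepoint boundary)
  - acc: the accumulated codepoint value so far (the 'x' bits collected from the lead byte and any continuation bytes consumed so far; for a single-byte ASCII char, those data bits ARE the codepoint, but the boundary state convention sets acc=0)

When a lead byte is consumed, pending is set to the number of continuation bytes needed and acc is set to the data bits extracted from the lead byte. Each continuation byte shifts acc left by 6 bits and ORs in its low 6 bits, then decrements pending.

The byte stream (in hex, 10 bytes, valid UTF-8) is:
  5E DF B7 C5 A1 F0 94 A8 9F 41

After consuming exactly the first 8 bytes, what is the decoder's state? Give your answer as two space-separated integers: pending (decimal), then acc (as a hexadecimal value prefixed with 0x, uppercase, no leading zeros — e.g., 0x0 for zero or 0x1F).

Byte[0]=5E: 1-byte. pending=0, acc=0x0
Byte[1]=DF: 2-byte lead. pending=1, acc=0x1F
Byte[2]=B7: continuation. acc=(acc<<6)|0x37=0x7F7, pending=0
Byte[3]=C5: 2-byte lead. pending=1, acc=0x5
Byte[4]=A1: continuation. acc=(acc<<6)|0x21=0x161, pending=0
Byte[5]=F0: 4-byte lead. pending=3, acc=0x0
Byte[6]=94: continuation. acc=(acc<<6)|0x14=0x14, pending=2
Byte[7]=A8: continuation. acc=(acc<<6)|0x28=0x528, pending=1

Answer: 1 0x528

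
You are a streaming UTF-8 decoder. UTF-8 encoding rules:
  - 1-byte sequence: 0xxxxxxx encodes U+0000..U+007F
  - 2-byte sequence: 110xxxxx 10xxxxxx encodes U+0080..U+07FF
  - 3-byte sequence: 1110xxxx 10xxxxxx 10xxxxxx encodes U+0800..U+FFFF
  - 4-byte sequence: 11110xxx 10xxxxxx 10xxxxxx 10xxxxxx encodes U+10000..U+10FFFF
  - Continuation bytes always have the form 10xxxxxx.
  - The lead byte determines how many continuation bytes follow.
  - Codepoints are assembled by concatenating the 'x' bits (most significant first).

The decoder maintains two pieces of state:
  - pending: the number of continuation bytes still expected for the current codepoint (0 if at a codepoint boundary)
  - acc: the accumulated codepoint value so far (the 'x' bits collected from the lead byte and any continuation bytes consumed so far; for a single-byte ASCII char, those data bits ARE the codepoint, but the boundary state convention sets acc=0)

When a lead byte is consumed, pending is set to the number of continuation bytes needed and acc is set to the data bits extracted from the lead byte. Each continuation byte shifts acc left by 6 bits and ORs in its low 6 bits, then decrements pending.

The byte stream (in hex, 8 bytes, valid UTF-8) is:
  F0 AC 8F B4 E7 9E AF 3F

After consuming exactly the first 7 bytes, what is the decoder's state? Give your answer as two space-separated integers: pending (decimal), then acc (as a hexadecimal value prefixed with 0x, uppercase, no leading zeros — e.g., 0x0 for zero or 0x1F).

Answer: 0 0x77AF

Derivation:
Byte[0]=F0: 4-byte lead. pending=3, acc=0x0
Byte[1]=AC: continuation. acc=(acc<<6)|0x2C=0x2C, pending=2
Byte[2]=8F: continuation. acc=(acc<<6)|0x0F=0xB0F, pending=1
Byte[3]=B4: continuation. acc=(acc<<6)|0x34=0x2C3F4, pending=0
Byte[4]=E7: 3-byte lead. pending=2, acc=0x7
Byte[5]=9E: continuation. acc=(acc<<6)|0x1E=0x1DE, pending=1
Byte[6]=AF: continuation. acc=(acc<<6)|0x2F=0x77AF, pending=0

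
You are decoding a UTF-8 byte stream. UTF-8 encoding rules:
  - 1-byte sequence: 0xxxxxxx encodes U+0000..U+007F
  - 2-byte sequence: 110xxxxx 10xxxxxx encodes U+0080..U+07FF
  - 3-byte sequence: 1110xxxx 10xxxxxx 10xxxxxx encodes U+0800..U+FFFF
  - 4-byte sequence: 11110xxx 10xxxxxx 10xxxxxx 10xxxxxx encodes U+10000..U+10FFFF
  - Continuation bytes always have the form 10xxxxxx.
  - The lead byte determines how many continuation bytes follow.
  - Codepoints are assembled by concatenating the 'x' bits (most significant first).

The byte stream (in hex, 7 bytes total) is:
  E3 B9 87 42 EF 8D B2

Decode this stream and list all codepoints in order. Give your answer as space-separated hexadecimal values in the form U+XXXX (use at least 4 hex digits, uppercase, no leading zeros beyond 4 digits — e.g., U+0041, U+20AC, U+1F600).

Answer: U+3E47 U+0042 U+F372

Derivation:
Byte[0]=E3: 3-byte lead, need 2 cont bytes. acc=0x3
Byte[1]=B9: continuation. acc=(acc<<6)|0x39=0xF9
Byte[2]=87: continuation. acc=(acc<<6)|0x07=0x3E47
Completed: cp=U+3E47 (starts at byte 0)
Byte[3]=42: 1-byte ASCII. cp=U+0042
Byte[4]=EF: 3-byte lead, need 2 cont bytes. acc=0xF
Byte[5]=8D: continuation. acc=(acc<<6)|0x0D=0x3CD
Byte[6]=B2: continuation. acc=(acc<<6)|0x32=0xF372
Completed: cp=U+F372 (starts at byte 4)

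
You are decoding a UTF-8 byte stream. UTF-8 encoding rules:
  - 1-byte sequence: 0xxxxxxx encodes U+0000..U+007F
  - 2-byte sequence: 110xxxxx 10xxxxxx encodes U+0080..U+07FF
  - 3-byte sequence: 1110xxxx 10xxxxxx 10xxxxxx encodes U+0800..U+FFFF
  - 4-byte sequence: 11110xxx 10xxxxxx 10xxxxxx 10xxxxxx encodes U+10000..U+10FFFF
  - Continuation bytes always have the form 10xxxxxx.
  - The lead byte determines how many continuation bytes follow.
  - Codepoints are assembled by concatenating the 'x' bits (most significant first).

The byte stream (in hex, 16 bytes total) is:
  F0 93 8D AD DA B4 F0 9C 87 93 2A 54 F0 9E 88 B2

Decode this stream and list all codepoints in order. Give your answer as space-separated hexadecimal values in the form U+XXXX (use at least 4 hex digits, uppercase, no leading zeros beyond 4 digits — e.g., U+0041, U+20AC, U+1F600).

Byte[0]=F0: 4-byte lead, need 3 cont bytes. acc=0x0
Byte[1]=93: continuation. acc=(acc<<6)|0x13=0x13
Byte[2]=8D: continuation. acc=(acc<<6)|0x0D=0x4CD
Byte[3]=AD: continuation. acc=(acc<<6)|0x2D=0x1336D
Completed: cp=U+1336D (starts at byte 0)
Byte[4]=DA: 2-byte lead, need 1 cont bytes. acc=0x1A
Byte[5]=B4: continuation. acc=(acc<<6)|0x34=0x6B4
Completed: cp=U+06B4 (starts at byte 4)
Byte[6]=F0: 4-byte lead, need 3 cont bytes. acc=0x0
Byte[7]=9C: continuation. acc=(acc<<6)|0x1C=0x1C
Byte[8]=87: continuation. acc=(acc<<6)|0x07=0x707
Byte[9]=93: continuation. acc=(acc<<6)|0x13=0x1C1D3
Completed: cp=U+1C1D3 (starts at byte 6)
Byte[10]=2A: 1-byte ASCII. cp=U+002A
Byte[11]=54: 1-byte ASCII. cp=U+0054
Byte[12]=F0: 4-byte lead, need 3 cont bytes. acc=0x0
Byte[13]=9E: continuation. acc=(acc<<6)|0x1E=0x1E
Byte[14]=88: continuation. acc=(acc<<6)|0x08=0x788
Byte[15]=B2: continuation. acc=(acc<<6)|0x32=0x1E232
Completed: cp=U+1E232 (starts at byte 12)

Answer: U+1336D U+06B4 U+1C1D3 U+002A U+0054 U+1E232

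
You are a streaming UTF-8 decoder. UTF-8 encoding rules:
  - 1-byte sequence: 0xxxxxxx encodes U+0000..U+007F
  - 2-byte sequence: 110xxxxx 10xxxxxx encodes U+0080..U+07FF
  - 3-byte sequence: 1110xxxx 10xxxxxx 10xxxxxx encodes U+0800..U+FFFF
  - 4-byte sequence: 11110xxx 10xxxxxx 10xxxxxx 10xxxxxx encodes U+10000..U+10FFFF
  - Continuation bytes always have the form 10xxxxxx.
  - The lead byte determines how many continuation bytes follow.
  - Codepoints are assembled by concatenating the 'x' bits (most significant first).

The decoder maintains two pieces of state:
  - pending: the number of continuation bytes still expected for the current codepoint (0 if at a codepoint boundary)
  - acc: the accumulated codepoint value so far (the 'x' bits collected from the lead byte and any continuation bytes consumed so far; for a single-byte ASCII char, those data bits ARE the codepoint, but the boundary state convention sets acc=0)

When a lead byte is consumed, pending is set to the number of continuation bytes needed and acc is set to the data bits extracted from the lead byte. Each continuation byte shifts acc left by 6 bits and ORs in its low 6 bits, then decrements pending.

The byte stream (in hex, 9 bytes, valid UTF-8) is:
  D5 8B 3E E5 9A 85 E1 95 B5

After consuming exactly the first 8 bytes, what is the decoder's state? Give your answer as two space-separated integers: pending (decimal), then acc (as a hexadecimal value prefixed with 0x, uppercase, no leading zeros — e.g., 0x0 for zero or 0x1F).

Answer: 1 0x55

Derivation:
Byte[0]=D5: 2-byte lead. pending=1, acc=0x15
Byte[1]=8B: continuation. acc=(acc<<6)|0x0B=0x54B, pending=0
Byte[2]=3E: 1-byte. pending=0, acc=0x0
Byte[3]=E5: 3-byte lead. pending=2, acc=0x5
Byte[4]=9A: continuation. acc=(acc<<6)|0x1A=0x15A, pending=1
Byte[5]=85: continuation. acc=(acc<<6)|0x05=0x5685, pending=0
Byte[6]=E1: 3-byte lead. pending=2, acc=0x1
Byte[7]=95: continuation. acc=(acc<<6)|0x15=0x55, pending=1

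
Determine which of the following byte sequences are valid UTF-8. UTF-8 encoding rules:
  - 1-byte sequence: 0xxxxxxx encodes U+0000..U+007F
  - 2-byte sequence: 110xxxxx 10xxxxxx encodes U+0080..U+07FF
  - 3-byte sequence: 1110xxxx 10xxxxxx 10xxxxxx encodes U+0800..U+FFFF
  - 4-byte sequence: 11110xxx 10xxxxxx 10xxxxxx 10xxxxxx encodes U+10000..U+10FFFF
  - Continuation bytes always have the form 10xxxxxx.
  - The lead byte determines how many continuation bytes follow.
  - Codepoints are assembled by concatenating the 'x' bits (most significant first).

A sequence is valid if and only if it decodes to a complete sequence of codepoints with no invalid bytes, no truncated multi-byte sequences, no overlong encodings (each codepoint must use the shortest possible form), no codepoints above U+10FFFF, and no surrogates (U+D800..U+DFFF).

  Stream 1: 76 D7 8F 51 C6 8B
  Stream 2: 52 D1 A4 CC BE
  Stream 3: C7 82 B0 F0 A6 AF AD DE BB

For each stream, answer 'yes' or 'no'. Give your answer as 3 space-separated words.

Stream 1: decodes cleanly. VALID
Stream 2: decodes cleanly. VALID
Stream 3: error at byte offset 2. INVALID

Answer: yes yes no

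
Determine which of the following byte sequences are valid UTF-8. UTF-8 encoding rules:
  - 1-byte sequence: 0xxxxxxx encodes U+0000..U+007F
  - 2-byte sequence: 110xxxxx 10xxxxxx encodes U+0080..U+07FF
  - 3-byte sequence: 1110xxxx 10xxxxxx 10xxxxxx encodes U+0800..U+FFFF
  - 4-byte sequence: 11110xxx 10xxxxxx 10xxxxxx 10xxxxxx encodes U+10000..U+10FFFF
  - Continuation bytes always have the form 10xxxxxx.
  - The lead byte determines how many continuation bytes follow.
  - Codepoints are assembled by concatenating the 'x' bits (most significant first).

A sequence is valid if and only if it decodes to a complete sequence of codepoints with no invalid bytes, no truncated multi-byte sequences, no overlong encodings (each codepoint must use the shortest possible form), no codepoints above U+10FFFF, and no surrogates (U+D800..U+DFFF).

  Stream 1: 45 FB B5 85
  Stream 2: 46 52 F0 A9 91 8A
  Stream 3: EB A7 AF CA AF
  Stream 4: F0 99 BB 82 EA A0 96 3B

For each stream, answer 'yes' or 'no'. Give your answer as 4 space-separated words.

Answer: no yes yes yes

Derivation:
Stream 1: error at byte offset 1. INVALID
Stream 2: decodes cleanly. VALID
Stream 3: decodes cleanly. VALID
Stream 4: decodes cleanly. VALID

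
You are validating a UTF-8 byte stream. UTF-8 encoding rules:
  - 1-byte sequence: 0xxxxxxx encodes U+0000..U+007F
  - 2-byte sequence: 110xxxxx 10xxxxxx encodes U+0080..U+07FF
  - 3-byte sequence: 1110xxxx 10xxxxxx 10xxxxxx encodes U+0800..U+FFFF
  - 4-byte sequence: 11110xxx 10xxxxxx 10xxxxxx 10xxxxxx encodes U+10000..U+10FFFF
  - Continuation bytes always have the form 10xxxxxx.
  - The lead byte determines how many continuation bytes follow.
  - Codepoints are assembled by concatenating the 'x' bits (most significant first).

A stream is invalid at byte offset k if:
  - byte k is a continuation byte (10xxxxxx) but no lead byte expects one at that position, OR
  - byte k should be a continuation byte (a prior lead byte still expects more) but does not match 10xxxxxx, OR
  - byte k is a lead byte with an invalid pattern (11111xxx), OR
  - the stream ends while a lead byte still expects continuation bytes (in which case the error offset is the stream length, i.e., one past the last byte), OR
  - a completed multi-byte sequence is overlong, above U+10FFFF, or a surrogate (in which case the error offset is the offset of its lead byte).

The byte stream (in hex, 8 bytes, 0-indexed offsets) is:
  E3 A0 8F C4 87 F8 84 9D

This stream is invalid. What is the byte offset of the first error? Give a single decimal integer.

Answer: 5

Derivation:
Byte[0]=E3: 3-byte lead, need 2 cont bytes. acc=0x3
Byte[1]=A0: continuation. acc=(acc<<6)|0x20=0xE0
Byte[2]=8F: continuation. acc=(acc<<6)|0x0F=0x380F
Completed: cp=U+380F (starts at byte 0)
Byte[3]=C4: 2-byte lead, need 1 cont bytes. acc=0x4
Byte[4]=87: continuation. acc=(acc<<6)|0x07=0x107
Completed: cp=U+0107 (starts at byte 3)
Byte[5]=F8: INVALID lead byte (not 0xxx/110x/1110/11110)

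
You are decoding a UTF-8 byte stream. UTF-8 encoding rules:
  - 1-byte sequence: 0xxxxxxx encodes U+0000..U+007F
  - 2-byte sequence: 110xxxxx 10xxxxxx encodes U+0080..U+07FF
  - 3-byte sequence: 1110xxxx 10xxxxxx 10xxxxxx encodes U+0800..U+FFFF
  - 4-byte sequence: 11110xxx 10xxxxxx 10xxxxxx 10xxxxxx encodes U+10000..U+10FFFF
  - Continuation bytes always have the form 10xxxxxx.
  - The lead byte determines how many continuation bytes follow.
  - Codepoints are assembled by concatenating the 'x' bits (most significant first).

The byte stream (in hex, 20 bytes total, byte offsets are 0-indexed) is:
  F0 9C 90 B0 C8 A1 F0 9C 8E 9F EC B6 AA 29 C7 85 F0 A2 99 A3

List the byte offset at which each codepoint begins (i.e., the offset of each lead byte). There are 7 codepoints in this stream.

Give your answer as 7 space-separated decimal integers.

Byte[0]=F0: 4-byte lead, need 3 cont bytes. acc=0x0
Byte[1]=9C: continuation. acc=(acc<<6)|0x1C=0x1C
Byte[2]=90: continuation. acc=(acc<<6)|0x10=0x710
Byte[3]=B0: continuation. acc=(acc<<6)|0x30=0x1C430
Completed: cp=U+1C430 (starts at byte 0)
Byte[4]=C8: 2-byte lead, need 1 cont bytes. acc=0x8
Byte[5]=A1: continuation. acc=(acc<<6)|0x21=0x221
Completed: cp=U+0221 (starts at byte 4)
Byte[6]=F0: 4-byte lead, need 3 cont bytes. acc=0x0
Byte[7]=9C: continuation. acc=(acc<<6)|0x1C=0x1C
Byte[8]=8E: continuation. acc=(acc<<6)|0x0E=0x70E
Byte[9]=9F: continuation. acc=(acc<<6)|0x1F=0x1C39F
Completed: cp=U+1C39F (starts at byte 6)
Byte[10]=EC: 3-byte lead, need 2 cont bytes. acc=0xC
Byte[11]=B6: continuation. acc=(acc<<6)|0x36=0x336
Byte[12]=AA: continuation. acc=(acc<<6)|0x2A=0xCDAA
Completed: cp=U+CDAA (starts at byte 10)
Byte[13]=29: 1-byte ASCII. cp=U+0029
Byte[14]=C7: 2-byte lead, need 1 cont bytes. acc=0x7
Byte[15]=85: continuation. acc=(acc<<6)|0x05=0x1C5
Completed: cp=U+01C5 (starts at byte 14)
Byte[16]=F0: 4-byte lead, need 3 cont bytes. acc=0x0
Byte[17]=A2: continuation. acc=(acc<<6)|0x22=0x22
Byte[18]=99: continuation. acc=(acc<<6)|0x19=0x899
Byte[19]=A3: continuation. acc=(acc<<6)|0x23=0x22663
Completed: cp=U+22663 (starts at byte 16)

Answer: 0 4 6 10 13 14 16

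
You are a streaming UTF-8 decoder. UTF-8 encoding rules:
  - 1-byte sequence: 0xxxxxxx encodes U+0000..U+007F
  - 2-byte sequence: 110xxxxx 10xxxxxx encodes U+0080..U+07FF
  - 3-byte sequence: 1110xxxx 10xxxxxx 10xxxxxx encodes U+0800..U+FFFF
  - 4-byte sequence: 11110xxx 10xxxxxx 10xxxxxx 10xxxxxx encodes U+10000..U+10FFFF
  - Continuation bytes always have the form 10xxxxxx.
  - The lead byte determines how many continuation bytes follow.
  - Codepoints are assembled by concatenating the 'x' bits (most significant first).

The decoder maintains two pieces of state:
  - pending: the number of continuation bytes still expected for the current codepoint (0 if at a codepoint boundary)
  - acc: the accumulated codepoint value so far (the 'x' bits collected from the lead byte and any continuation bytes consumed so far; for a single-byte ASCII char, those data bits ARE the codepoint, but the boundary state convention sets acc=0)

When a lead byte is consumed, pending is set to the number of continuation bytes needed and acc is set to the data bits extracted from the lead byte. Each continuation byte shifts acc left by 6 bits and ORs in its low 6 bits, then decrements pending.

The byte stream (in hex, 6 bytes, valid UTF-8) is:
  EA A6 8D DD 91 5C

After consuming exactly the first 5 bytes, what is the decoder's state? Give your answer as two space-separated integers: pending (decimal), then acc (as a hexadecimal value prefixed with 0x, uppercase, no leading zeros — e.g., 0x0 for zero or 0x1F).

Answer: 0 0x751

Derivation:
Byte[0]=EA: 3-byte lead. pending=2, acc=0xA
Byte[1]=A6: continuation. acc=(acc<<6)|0x26=0x2A6, pending=1
Byte[2]=8D: continuation. acc=(acc<<6)|0x0D=0xA98D, pending=0
Byte[3]=DD: 2-byte lead. pending=1, acc=0x1D
Byte[4]=91: continuation. acc=(acc<<6)|0x11=0x751, pending=0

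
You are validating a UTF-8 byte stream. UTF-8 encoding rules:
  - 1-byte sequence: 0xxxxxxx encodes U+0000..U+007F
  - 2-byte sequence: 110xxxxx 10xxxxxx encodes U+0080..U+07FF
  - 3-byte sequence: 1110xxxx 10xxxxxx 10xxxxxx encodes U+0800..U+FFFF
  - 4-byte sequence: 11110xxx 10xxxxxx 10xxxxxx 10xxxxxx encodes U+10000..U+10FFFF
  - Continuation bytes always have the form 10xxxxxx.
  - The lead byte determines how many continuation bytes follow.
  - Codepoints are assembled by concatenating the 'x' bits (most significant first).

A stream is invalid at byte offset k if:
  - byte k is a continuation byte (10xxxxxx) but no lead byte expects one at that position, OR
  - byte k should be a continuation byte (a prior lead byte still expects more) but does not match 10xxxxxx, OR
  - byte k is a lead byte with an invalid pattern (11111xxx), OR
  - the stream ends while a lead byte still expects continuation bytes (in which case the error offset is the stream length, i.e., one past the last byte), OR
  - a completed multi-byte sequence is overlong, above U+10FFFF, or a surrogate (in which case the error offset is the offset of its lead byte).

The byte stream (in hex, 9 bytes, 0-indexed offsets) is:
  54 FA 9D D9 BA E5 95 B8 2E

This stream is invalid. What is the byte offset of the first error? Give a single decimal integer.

Answer: 1

Derivation:
Byte[0]=54: 1-byte ASCII. cp=U+0054
Byte[1]=FA: INVALID lead byte (not 0xxx/110x/1110/11110)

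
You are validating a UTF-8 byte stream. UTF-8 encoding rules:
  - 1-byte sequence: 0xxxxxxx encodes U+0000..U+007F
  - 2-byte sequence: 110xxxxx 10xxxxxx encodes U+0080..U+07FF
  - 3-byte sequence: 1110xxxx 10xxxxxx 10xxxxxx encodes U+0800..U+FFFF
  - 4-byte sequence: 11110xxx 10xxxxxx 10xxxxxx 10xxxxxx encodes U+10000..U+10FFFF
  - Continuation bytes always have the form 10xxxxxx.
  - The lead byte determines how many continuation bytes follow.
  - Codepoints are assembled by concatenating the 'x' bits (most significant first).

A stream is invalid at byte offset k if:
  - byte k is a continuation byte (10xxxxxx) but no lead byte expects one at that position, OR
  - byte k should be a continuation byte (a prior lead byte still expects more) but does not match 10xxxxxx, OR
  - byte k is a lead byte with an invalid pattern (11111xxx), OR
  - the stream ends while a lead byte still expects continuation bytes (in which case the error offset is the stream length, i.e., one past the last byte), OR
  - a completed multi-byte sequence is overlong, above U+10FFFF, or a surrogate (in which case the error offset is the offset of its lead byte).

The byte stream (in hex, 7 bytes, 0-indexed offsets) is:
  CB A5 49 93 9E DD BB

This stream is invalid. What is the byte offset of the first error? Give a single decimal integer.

Byte[0]=CB: 2-byte lead, need 1 cont bytes. acc=0xB
Byte[1]=A5: continuation. acc=(acc<<6)|0x25=0x2E5
Completed: cp=U+02E5 (starts at byte 0)
Byte[2]=49: 1-byte ASCII. cp=U+0049
Byte[3]=93: INVALID lead byte (not 0xxx/110x/1110/11110)

Answer: 3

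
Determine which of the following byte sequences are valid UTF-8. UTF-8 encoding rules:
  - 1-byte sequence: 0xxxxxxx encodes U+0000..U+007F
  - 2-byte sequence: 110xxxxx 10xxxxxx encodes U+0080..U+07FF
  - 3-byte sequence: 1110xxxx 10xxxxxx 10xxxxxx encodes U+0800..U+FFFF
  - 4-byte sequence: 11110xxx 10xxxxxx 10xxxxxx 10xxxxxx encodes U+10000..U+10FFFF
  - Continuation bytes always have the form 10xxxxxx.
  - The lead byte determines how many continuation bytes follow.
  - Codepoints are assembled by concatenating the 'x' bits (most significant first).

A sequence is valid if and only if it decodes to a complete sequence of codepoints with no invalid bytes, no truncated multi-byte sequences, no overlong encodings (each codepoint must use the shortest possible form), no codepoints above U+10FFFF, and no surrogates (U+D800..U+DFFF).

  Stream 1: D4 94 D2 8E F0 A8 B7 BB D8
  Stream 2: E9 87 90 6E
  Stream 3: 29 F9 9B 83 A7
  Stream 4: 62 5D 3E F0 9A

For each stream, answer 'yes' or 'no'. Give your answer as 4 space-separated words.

Stream 1: error at byte offset 9. INVALID
Stream 2: decodes cleanly. VALID
Stream 3: error at byte offset 1. INVALID
Stream 4: error at byte offset 5. INVALID

Answer: no yes no no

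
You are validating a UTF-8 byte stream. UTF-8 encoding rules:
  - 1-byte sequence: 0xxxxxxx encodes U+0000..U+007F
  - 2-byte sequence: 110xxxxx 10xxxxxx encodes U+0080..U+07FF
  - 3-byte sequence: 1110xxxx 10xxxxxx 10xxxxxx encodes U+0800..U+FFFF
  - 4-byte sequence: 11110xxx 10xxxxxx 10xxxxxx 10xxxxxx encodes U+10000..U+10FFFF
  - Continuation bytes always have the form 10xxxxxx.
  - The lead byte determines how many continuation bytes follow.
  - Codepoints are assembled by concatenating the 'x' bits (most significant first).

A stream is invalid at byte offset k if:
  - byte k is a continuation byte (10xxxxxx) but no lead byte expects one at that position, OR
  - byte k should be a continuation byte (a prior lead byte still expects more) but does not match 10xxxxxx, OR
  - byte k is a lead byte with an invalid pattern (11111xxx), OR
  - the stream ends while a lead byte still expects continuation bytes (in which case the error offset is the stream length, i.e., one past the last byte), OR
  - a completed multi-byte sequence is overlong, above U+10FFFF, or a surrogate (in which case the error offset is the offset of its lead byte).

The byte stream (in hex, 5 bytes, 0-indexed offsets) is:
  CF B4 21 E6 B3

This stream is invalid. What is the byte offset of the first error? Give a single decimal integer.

Answer: 5

Derivation:
Byte[0]=CF: 2-byte lead, need 1 cont bytes. acc=0xF
Byte[1]=B4: continuation. acc=(acc<<6)|0x34=0x3F4
Completed: cp=U+03F4 (starts at byte 0)
Byte[2]=21: 1-byte ASCII. cp=U+0021
Byte[3]=E6: 3-byte lead, need 2 cont bytes. acc=0x6
Byte[4]=B3: continuation. acc=(acc<<6)|0x33=0x1B3
Byte[5]: stream ended, expected continuation. INVALID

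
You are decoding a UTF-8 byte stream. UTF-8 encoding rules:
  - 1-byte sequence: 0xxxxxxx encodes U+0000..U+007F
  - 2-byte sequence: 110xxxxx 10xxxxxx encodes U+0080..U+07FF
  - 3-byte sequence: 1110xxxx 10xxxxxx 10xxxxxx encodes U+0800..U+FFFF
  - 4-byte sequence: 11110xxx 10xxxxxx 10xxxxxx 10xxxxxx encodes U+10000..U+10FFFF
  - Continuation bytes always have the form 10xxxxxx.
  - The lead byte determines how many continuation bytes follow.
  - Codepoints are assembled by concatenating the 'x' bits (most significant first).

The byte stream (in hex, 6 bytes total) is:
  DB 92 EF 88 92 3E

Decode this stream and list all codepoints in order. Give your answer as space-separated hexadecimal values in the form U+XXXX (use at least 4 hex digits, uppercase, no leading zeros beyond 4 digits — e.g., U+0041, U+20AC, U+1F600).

Answer: U+06D2 U+F212 U+003E

Derivation:
Byte[0]=DB: 2-byte lead, need 1 cont bytes. acc=0x1B
Byte[1]=92: continuation. acc=(acc<<6)|0x12=0x6D2
Completed: cp=U+06D2 (starts at byte 0)
Byte[2]=EF: 3-byte lead, need 2 cont bytes. acc=0xF
Byte[3]=88: continuation. acc=(acc<<6)|0x08=0x3C8
Byte[4]=92: continuation. acc=(acc<<6)|0x12=0xF212
Completed: cp=U+F212 (starts at byte 2)
Byte[5]=3E: 1-byte ASCII. cp=U+003E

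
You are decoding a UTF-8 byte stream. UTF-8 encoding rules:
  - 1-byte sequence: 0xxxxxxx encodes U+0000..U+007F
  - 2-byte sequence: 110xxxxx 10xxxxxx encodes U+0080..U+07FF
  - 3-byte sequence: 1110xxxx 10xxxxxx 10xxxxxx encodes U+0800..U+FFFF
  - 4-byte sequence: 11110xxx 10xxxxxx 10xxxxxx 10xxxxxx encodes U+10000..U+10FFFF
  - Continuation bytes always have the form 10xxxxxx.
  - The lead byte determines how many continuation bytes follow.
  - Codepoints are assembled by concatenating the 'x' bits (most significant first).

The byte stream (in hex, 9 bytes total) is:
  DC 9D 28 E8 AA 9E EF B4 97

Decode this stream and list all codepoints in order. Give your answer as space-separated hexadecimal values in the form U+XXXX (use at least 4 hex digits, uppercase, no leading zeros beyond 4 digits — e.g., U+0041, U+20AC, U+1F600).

Answer: U+071D U+0028 U+8A9E U+FD17

Derivation:
Byte[0]=DC: 2-byte lead, need 1 cont bytes. acc=0x1C
Byte[1]=9D: continuation. acc=(acc<<6)|0x1D=0x71D
Completed: cp=U+071D (starts at byte 0)
Byte[2]=28: 1-byte ASCII. cp=U+0028
Byte[3]=E8: 3-byte lead, need 2 cont bytes. acc=0x8
Byte[4]=AA: continuation. acc=(acc<<6)|0x2A=0x22A
Byte[5]=9E: continuation. acc=(acc<<6)|0x1E=0x8A9E
Completed: cp=U+8A9E (starts at byte 3)
Byte[6]=EF: 3-byte lead, need 2 cont bytes. acc=0xF
Byte[7]=B4: continuation. acc=(acc<<6)|0x34=0x3F4
Byte[8]=97: continuation. acc=(acc<<6)|0x17=0xFD17
Completed: cp=U+FD17 (starts at byte 6)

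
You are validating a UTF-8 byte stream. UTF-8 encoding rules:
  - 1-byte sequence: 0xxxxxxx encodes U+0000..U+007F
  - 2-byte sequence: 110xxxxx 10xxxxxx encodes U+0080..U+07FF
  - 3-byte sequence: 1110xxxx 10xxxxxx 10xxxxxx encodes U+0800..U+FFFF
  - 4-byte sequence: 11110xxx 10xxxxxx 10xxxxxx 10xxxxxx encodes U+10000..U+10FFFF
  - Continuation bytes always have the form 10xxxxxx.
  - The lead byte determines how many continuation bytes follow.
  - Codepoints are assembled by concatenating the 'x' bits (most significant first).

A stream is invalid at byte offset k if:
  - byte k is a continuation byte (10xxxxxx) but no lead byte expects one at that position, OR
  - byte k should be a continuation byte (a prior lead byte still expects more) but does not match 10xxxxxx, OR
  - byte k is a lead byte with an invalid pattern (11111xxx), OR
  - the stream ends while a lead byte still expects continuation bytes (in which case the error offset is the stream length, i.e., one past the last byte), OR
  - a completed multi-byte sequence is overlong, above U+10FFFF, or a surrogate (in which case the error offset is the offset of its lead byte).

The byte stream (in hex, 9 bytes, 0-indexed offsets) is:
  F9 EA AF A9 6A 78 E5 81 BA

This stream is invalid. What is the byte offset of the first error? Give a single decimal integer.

Answer: 0

Derivation:
Byte[0]=F9: INVALID lead byte (not 0xxx/110x/1110/11110)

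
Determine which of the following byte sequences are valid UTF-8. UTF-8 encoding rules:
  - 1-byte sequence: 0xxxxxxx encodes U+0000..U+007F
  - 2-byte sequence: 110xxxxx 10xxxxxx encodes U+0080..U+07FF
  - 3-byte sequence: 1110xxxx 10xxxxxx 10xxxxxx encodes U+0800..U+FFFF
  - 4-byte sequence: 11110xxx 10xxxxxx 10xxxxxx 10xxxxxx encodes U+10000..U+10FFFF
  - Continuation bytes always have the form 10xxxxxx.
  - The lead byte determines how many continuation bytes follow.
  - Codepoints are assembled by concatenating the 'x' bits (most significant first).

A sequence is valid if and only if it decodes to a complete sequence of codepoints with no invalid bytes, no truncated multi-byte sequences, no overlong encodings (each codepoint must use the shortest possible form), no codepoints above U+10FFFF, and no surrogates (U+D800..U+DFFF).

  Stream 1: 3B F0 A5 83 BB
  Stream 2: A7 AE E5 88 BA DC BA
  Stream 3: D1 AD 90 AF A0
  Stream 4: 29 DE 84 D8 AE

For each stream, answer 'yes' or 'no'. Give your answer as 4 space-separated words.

Answer: yes no no yes

Derivation:
Stream 1: decodes cleanly. VALID
Stream 2: error at byte offset 0. INVALID
Stream 3: error at byte offset 2. INVALID
Stream 4: decodes cleanly. VALID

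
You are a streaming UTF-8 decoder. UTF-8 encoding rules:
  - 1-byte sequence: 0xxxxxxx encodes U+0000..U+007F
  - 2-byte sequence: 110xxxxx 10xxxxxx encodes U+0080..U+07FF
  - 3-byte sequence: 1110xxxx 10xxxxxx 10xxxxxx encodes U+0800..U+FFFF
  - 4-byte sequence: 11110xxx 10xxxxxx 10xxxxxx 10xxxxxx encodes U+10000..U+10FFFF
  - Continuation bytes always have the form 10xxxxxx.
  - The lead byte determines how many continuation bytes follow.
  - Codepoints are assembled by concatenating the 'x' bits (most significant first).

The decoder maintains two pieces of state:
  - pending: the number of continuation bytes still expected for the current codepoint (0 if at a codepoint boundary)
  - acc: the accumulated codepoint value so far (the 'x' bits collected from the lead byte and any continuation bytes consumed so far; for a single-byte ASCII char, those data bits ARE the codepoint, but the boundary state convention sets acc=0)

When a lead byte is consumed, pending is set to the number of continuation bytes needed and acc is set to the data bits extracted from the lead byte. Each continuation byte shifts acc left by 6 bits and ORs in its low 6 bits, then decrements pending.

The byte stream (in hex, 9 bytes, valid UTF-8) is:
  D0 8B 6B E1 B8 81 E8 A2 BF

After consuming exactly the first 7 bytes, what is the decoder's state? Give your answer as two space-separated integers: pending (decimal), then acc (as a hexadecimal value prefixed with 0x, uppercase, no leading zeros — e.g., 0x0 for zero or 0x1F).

Byte[0]=D0: 2-byte lead. pending=1, acc=0x10
Byte[1]=8B: continuation. acc=(acc<<6)|0x0B=0x40B, pending=0
Byte[2]=6B: 1-byte. pending=0, acc=0x0
Byte[3]=E1: 3-byte lead. pending=2, acc=0x1
Byte[4]=B8: continuation. acc=(acc<<6)|0x38=0x78, pending=1
Byte[5]=81: continuation. acc=(acc<<6)|0x01=0x1E01, pending=0
Byte[6]=E8: 3-byte lead. pending=2, acc=0x8

Answer: 2 0x8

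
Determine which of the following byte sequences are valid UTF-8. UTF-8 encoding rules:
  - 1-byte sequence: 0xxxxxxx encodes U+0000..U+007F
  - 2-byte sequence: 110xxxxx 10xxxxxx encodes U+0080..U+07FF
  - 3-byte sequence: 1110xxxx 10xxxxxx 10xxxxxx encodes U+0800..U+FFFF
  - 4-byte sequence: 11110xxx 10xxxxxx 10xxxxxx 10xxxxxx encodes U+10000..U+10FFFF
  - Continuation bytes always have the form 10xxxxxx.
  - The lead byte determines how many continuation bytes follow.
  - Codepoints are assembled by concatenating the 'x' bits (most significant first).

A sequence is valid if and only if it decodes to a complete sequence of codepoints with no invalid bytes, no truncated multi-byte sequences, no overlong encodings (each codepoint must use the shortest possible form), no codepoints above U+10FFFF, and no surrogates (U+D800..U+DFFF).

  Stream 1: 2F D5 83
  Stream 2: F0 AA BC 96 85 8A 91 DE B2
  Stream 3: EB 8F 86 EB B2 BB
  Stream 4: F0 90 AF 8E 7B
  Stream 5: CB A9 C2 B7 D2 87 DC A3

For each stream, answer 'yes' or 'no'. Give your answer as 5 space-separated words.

Stream 1: decodes cleanly. VALID
Stream 2: error at byte offset 4. INVALID
Stream 3: decodes cleanly. VALID
Stream 4: decodes cleanly. VALID
Stream 5: decodes cleanly. VALID

Answer: yes no yes yes yes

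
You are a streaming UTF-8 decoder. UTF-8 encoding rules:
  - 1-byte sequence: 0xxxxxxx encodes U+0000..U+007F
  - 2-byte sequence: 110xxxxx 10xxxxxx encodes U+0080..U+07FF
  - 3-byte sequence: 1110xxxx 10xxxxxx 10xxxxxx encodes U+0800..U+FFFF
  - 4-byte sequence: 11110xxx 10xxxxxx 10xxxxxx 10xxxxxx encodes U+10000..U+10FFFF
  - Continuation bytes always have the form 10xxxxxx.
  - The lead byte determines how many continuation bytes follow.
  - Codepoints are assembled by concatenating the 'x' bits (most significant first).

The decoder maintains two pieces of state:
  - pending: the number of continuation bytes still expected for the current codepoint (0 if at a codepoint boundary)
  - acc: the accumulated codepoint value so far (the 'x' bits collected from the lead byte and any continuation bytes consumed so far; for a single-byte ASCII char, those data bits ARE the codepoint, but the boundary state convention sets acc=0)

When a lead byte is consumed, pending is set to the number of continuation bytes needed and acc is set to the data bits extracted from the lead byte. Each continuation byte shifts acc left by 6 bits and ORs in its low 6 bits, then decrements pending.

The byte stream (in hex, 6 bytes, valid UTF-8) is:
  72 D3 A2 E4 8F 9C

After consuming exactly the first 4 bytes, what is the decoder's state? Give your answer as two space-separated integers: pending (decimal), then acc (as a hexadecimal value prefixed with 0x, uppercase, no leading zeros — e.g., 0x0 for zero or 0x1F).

Byte[0]=72: 1-byte. pending=0, acc=0x0
Byte[1]=D3: 2-byte lead. pending=1, acc=0x13
Byte[2]=A2: continuation. acc=(acc<<6)|0x22=0x4E2, pending=0
Byte[3]=E4: 3-byte lead. pending=2, acc=0x4

Answer: 2 0x4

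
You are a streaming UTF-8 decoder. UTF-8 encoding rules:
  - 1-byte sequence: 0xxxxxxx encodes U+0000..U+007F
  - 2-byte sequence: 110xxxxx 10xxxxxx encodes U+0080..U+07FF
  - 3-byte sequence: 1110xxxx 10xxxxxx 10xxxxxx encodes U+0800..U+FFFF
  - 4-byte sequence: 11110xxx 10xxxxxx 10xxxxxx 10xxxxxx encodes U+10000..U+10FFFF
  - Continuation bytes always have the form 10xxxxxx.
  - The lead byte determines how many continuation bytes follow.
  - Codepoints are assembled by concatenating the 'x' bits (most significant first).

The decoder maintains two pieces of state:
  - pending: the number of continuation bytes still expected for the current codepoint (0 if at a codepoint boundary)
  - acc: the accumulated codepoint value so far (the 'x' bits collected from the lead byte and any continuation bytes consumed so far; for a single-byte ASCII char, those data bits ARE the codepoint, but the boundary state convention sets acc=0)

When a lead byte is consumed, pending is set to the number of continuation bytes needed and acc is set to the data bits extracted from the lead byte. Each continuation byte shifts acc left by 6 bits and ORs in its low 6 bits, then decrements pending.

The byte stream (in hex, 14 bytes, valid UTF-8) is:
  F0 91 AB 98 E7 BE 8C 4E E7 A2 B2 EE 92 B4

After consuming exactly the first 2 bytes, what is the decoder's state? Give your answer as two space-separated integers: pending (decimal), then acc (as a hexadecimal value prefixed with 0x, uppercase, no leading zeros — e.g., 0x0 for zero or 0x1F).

Answer: 2 0x11

Derivation:
Byte[0]=F0: 4-byte lead. pending=3, acc=0x0
Byte[1]=91: continuation. acc=(acc<<6)|0x11=0x11, pending=2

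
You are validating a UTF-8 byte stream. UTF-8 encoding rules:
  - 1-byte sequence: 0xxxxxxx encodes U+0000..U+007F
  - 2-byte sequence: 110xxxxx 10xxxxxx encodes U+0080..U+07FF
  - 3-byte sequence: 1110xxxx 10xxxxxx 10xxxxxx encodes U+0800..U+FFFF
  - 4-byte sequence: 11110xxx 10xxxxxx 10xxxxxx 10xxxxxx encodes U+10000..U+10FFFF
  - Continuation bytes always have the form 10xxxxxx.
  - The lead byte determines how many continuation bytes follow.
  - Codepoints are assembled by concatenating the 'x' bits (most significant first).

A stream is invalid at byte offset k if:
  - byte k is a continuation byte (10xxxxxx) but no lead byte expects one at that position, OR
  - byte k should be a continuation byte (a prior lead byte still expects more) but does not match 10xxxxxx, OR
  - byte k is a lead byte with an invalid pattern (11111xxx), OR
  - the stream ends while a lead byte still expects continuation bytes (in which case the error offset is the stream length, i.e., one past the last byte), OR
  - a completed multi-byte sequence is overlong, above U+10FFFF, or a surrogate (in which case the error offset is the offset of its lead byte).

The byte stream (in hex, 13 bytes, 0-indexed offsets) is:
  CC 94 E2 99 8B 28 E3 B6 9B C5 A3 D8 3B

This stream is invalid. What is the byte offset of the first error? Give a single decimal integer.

Answer: 12

Derivation:
Byte[0]=CC: 2-byte lead, need 1 cont bytes. acc=0xC
Byte[1]=94: continuation. acc=(acc<<6)|0x14=0x314
Completed: cp=U+0314 (starts at byte 0)
Byte[2]=E2: 3-byte lead, need 2 cont bytes. acc=0x2
Byte[3]=99: continuation. acc=(acc<<6)|0x19=0x99
Byte[4]=8B: continuation. acc=(acc<<6)|0x0B=0x264B
Completed: cp=U+264B (starts at byte 2)
Byte[5]=28: 1-byte ASCII. cp=U+0028
Byte[6]=E3: 3-byte lead, need 2 cont bytes. acc=0x3
Byte[7]=B6: continuation. acc=(acc<<6)|0x36=0xF6
Byte[8]=9B: continuation. acc=(acc<<6)|0x1B=0x3D9B
Completed: cp=U+3D9B (starts at byte 6)
Byte[9]=C5: 2-byte lead, need 1 cont bytes. acc=0x5
Byte[10]=A3: continuation. acc=(acc<<6)|0x23=0x163
Completed: cp=U+0163 (starts at byte 9)
Byte[11]=D8: 2-byte lead, need 1 cont bytes. acc=0x18
Byte[12]=3B: expected 10xxxxxx continuation. INVALID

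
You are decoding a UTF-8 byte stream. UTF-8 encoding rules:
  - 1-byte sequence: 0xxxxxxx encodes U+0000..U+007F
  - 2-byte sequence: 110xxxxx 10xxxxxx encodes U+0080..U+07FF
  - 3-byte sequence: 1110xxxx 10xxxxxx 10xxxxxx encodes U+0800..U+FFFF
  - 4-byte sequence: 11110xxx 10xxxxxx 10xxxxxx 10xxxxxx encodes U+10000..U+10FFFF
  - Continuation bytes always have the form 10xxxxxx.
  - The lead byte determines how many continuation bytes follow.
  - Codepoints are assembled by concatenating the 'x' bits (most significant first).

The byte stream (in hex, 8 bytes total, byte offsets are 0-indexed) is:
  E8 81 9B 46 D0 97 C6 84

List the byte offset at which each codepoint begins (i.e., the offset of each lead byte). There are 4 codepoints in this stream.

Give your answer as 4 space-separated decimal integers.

Answer: 0 3 4 6

Derivation:
Byte[0]=E8: 3-byte lead, need 2 cont bytes. acc=0x8
Byte[1]=81: continuation. acc=(acc<<6)|0x01=0x201
Byte[2]=9B: continuation. acc=(acc<<6)|0x1B=0x805B
Completed: cp=U+805B (starts at byte 0)
Byte[3]=46: 1-byte ASCII. cp=U+0046
Byte[4]=D0: 2-byte lead, need 1 cont bytes. acc=0x10
Byte[5]=97: continuation. acc=(acc<<6)|0x17=0x417
Completed: cp=U+0417 (starts at byte 4)
Byte[6]=C6: 2-byte lead, need 1 cont bytes. acc=0x6
Byte[7]=84: continuation. acc=(acc<<6)|0x04=0x184
Completed: cp=U+0184 (starts at byte 6)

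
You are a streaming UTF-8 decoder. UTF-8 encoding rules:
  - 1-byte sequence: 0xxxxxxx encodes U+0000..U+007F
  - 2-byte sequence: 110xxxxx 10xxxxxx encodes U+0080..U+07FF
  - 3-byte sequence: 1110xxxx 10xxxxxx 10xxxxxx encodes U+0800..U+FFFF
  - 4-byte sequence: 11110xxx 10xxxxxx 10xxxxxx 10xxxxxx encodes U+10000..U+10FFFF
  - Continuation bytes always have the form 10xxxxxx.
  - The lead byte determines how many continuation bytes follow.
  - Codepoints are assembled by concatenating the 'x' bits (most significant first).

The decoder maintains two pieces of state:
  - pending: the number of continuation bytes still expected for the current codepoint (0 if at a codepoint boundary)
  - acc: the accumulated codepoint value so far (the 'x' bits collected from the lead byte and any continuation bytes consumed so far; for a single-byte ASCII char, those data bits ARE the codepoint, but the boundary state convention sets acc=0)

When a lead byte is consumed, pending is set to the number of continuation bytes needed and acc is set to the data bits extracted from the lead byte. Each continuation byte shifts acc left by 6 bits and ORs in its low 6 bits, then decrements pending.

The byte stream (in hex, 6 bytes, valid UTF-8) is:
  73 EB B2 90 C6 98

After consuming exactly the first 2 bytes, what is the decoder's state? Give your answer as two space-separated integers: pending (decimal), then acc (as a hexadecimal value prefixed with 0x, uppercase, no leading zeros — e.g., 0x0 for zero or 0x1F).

Answer: 2 0xB

Derivation:
Byte[0]=73: 1-byte. pending=0, acc=0x0
Byte[1]=EB: 3-byte lead. pending=2, acc=0xB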